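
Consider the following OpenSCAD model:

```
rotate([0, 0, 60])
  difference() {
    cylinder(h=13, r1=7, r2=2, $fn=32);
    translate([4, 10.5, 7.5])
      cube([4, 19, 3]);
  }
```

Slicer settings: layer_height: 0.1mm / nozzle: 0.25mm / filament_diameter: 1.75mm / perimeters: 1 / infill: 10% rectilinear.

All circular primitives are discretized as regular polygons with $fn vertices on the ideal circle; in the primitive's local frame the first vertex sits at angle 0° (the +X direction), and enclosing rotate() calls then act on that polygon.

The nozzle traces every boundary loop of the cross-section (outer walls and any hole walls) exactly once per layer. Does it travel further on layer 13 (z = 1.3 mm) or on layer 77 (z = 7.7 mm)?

Layer 13 (z = 1.3): the cone contributes a regular 32-gon of circumradius 6.500 (interpolated between r1=7 and r2=2 at t=0.100) (perimeter = 2·32·6.500·sin(180°/32) = 40.78 mm); the cube at (4, 10.5) does not reach this height (z outside [7.5, 10.5]); Subtracting the remaining from the first: none of the subtracted shapes is present at this height, so the cone is unchanged — boundary = 40.78 mm; (rotated 60° about Z; rotation is an isometry so areas/perimeters/island counts are preserved). So its perimeter = 40.78 mm. Layer 77 (z = 7.7): the cone contributes a regular 32-gon of circumradius 4.038 (interpolated between r1=7 and r2=2 at t=0.592) (perimeter = 2·32·4.038·sin(180°/32) = 25.33 mm); the 4×19 cube at (4, 10.5) contributes its full rectangle (perimeter 46.00 mm); Taking the first minus the rest: starting from the cone, the 4×19 cube at (4, 10.5) misses the remaining region (no effect) — boundary = 25.33 mm; (rotated 60° about Z; rotation is an isometry so areas/perimeters/island counts are preserved). So its perimeter = 25.33 mm. Layer 13 is larger (40.78 vs 25.33 mm).

layer 13 (z = 1.3 mm)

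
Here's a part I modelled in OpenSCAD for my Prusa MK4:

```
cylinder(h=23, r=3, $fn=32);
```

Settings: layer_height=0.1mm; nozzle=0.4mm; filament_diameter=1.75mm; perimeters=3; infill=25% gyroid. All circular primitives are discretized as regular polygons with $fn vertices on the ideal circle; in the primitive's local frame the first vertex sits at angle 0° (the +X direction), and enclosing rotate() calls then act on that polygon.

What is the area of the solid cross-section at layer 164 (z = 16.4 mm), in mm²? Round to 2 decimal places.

At z = 16.4 mm: the cylinder: section is a regular 32-gon, circumradius r=3 (area = (32/2)·3.000²·sin(360°/32) = 28.09 mm²). Overall, the cross-section is a single solid region. Net area = 28.09 mm².

28.09 mm²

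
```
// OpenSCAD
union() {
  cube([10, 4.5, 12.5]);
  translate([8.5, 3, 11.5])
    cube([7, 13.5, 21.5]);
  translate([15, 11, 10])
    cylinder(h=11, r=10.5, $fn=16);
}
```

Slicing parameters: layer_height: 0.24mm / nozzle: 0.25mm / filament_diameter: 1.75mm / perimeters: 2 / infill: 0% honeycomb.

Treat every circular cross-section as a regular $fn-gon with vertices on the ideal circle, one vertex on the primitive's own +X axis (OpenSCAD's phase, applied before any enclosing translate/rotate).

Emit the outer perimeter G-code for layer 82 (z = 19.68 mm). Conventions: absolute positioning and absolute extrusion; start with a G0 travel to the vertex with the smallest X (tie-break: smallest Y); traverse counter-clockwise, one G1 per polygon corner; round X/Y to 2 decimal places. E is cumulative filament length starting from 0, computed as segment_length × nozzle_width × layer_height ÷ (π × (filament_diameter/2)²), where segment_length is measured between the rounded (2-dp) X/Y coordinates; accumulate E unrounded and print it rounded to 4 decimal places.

At z = 19.68 mm: the cube is not intersected at this z (z outside [0, 12.5]); the cube at (8.5, 3) is present — its section is the full 7×13.5 rectangle; the cylinder at (15, 11): section is a regular 16-gon, circumradius r=10.5; Merging all regions: the 7×13.5 cube at (8.5, 3) lies entirely inside the r=10.5 cylinder at (15, 11), so the union is just the r=10.5 cylinder at (15, 11) — 1 connected region. The outline is a single polygon with 16 vertices. Extrusion per mm of travel: 0.25 × 0.24 / (π × 0.875²) = 0.024945. Accumulating E over each segment gives final E = 1.6349.

G0 X4.50 Y11.00 Z19.68
G1 X5.30 Y6.98 E0.1022
G1 X7.58 Y3.58 E0.2044
G1 X10.98 Y1.30 E0.3065
G1 X15.00 Y0.50 E0.4087
G1 X19.02 Y1.30 E0.5110
G1 X22.42 Y3.58 E0.6131
G1 X24.70 Y6.98 E0.7152
G1 X25.50 Y11.00 E0.8175
G1 X24.70 Y15.02 E0.9197
G1 X22.42 Y18.42 E1.0218
G1 X19.02 Y20.70 E1.1239
G1 X15.00 Y21.50 E1.2262
G1 X10.98 Y20.70 E1.3284
G1 X7.58 Y18.42 E1.4305
G1 X5.30 Y15.02 E1.5327
G1 X4.50 Y11.00 E1.6349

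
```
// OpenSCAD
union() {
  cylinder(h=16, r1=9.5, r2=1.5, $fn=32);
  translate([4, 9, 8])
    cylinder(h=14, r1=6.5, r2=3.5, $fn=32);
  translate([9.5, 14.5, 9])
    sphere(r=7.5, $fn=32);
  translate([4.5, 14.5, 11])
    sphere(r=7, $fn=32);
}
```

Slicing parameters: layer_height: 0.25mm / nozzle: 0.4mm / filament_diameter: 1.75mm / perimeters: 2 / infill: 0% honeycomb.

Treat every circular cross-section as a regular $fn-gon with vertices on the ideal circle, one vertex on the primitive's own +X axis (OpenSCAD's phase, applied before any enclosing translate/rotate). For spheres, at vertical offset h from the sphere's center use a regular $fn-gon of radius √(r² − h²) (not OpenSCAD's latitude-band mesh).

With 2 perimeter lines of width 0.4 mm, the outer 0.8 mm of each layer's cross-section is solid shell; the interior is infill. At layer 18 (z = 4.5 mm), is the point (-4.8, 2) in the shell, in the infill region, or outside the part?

infill

At z = 4.5 mm: the cone: at t=0.281 of its height the radius interpolates to r₁+(r₂−r₁)t = 7.250, giving a regular 32-gon of that circumradius; the cone at (4, 9) is absent (z outside [8, 22]); the r=7.5 sphere at (9.5, 14.5) contributes a regular 32-gon of circumradius √(7.5²−4.5²) = 6.000; the r=7 sphere at (4.5, 14.5) slices to a regular 32-gon of circumradius 2.598 (√(r²−h²) with h=6.5 from center); Combining (union): the regions partially overlap (shared area 14.61 mm²), so overlapping operands fuse into one piece — 2 connected regions. Overall, the cross-section has 2 separate islands. The nearest boundary edge runs (-6.70, 2.77)→(-6.03, 4.03); distance from the point to it = 2.04 mm. (Shell/infill is judged within the island containing the point — the largest one.) The point is inside the cross-section and 2.04 mm from the nearest boundary — more than the 0.8 mm shell width (2 × 0.4), so it's in the infill interior.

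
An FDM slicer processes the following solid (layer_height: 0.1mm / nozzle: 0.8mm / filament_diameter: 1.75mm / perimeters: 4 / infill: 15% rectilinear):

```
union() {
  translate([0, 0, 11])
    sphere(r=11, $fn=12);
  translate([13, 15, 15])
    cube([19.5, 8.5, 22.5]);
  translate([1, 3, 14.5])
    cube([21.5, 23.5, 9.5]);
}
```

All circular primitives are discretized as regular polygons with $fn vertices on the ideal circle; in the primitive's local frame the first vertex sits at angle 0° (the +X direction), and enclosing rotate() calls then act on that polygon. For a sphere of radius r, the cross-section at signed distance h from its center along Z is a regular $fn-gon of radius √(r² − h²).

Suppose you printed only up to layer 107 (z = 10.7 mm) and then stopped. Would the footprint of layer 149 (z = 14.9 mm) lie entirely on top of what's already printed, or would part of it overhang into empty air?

part overhangs

Compare the two slices. At z = 10.7: the sphere: section is a regular 12-gon, circumradius = √(r²−h²) = √(11²−0.3²) = 10.996 (area = (12/2)·10.996²·sin(360°/12) = 362.73 mm²); the cube at (13, 15) is not intersected at this z (z outside [15, 37.5]); the cube at (1, 3) is not intersected at this z (z outside [14.5, 24]); Merging all regions: only the r=11 sphere is present, so the union is just that shape — area = 362.73 mm². At z = 14.9: the r=11 sphere contributes a regular 12-gon of circumradius √(11²−3.9²) = 10.285 (area = (12/2)·10.285²·sin(360°/12) = 317.37 mm²); the cube at (13, 15) is not intersected at this z (z outside [15, 37.5]); the cube at (1, 3) is present — its section is the full 21.5×23.5 rectangle (area 505.25 mm²); Taking the union: the regions partially overlap — summed areas 822.62 mm² minus the doubly-counted overlap 42.54 mm² gives 780.08 mm² — area = 780.08 mm². Checking containment: at z = 14.9 the cross-section extends beyond the z = 10.7 cross-section by about 454.21 mm².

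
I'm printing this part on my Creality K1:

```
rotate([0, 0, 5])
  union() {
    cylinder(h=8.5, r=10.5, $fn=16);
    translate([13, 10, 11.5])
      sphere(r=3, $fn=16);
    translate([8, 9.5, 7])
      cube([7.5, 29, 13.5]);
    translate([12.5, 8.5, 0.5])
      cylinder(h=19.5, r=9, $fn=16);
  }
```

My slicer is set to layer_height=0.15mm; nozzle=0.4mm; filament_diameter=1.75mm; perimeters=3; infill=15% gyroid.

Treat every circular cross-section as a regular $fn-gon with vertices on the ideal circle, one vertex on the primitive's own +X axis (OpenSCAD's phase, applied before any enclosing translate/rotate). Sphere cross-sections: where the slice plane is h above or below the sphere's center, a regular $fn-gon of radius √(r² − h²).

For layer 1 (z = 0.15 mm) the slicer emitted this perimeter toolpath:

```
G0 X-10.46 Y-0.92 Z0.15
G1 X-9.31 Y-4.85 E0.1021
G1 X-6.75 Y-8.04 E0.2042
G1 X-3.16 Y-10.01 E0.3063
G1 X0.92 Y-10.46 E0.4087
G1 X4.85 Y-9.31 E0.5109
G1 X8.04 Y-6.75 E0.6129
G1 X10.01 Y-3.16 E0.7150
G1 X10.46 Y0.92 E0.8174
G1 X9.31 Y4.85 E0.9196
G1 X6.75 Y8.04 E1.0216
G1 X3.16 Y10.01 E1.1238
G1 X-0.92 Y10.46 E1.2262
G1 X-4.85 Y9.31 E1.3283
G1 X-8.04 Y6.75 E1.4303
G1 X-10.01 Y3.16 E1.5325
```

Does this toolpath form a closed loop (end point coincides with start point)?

no

Start point (G0): (-10.46, -0.92). End point (last G1): the path does not return to the start — open.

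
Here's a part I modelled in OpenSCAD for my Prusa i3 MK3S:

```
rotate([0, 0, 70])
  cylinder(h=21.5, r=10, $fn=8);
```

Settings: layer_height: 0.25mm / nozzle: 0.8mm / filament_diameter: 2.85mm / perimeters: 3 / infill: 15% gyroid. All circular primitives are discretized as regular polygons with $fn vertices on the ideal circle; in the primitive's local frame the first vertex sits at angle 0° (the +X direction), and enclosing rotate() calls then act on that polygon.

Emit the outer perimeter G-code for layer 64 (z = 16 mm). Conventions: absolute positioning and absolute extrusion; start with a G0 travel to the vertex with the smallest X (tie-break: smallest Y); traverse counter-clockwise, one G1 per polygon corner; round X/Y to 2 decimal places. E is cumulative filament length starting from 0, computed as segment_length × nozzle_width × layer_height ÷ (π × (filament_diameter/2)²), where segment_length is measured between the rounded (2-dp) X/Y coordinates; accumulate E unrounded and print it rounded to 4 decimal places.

G0 X-9.40 Y3.42 Z16.00
G1 X-9.06 Y-4.23 E0.2401
G1 X-3.42 Y-9.40 E0.4799
G1 X4.23 Y-9.06 E0.7200
G1 X9.40 Y-3.42 E0.9599
G1 X9.06 Y4.23 E1.1999
G1 X3.42 Y9.40 E1.4398
G1 X-4.23 Y9.06 E1.6799
G1 X-9.40 Y3.42 E1.9198

At z = 16 mm: the cylinder: section is a regular 8-gon, circumradius r=10; (rotated 70° about Z; rotation is an isometry so areas/perimeters/island counts are preserved). The outline is a single polygon with 8 vertices. Extrusion per mm of travel: 0.8 × 0.25 / (π × 1.425²) = 0.031351. Accumulating E over each segment gives final E = 1.9198.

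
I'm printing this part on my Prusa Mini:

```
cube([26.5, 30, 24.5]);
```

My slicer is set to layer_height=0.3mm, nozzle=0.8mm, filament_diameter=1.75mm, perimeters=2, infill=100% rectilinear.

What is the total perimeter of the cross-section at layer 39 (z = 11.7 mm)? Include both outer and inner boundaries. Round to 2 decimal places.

113.00 mm

At z = 11.7 mm: the cube (footprint 26.5×30) is included at this height (perimeter 113.00 mm). Overall, the cross-section is a single solid region. Total boundary length (outer) = 113.00 mm.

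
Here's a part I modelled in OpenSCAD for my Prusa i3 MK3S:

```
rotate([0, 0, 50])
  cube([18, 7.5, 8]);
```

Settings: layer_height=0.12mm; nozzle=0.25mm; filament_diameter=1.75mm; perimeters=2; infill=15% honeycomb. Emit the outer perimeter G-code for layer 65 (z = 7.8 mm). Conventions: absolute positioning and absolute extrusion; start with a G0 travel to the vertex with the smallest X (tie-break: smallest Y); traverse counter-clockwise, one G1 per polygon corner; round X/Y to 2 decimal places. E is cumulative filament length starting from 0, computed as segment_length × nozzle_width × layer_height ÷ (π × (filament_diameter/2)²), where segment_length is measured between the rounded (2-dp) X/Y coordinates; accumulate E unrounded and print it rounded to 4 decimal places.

G0 X-5.75 Y4.82 Z7.80
G1 X0.00 Y0.00 E0.0936
G1 X11.57 Y13.79 E0.3181
G1 X5.82 Y18.61 E0.4117
G1 X-5.75 Y4.82 E0.6362

At z = 7.8 mm: the cube is present — its section is the full 18×7.5 rectangle; (rotated 50° about Z; rotation is an isometry so areas/perimeters/island counts are preserved). The outline is a single polygon with 4 vertices. Extrusion per mm of travel: 0.25 × 0.12 / (π × 0.875²) = 0.012473. Accumulating E over each segment gives final E = 0.6362.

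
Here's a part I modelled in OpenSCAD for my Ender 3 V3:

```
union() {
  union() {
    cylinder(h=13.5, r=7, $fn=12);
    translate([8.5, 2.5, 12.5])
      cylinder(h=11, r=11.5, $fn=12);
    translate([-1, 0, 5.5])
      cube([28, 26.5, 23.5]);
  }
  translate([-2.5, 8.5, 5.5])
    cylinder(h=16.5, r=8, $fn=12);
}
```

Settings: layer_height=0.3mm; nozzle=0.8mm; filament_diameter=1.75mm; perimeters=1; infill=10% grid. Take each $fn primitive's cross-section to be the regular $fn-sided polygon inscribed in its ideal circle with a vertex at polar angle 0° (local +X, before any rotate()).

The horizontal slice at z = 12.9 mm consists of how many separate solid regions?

1

At z = 12.9 mm: the r=7 cylinder contributes a regular 12-gon of circumradius 7; the r=11.5 cylinder at (8.5, 2.5) gives a regular 12-gon of circumradius 11.5 (constant along its height); the cube at (-1, 0) is present — its section is the full 28×26.5 rectangle; Combining (union): the regions partially overlap (shared area 338.50 mm²), so overlapping operands fuse into one piece — 1 connected region; the r=8 cylinder at (-2.5, 8.5) gives a regular 12-gon of circumradius 8 (constant along its height); Combining (union): the regions partially overlap (shared area 98.05 mm²), so overlapping operands fuse into one piece — 1 connected region. The result has 1 disconnected region.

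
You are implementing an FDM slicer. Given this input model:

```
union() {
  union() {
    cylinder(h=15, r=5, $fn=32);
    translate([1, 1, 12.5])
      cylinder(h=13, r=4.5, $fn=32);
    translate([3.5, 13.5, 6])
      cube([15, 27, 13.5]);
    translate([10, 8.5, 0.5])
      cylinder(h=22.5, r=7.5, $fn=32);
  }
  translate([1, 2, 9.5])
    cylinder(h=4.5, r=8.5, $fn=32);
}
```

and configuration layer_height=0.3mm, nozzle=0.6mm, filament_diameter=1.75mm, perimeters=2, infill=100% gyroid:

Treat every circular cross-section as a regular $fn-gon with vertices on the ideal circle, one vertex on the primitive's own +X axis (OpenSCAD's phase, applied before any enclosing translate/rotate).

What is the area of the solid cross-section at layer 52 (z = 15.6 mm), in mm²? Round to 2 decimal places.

624.34 mm²

At z = 15.6 mm: the cylinder is not intersected at this z (z outside [0, 15]); the r=4.5 cylinder at (1, 1) gives a regular 32-gon of circumradius 4.5 (constant along its height) (area = (32/2)·4.500²·sin(360°/32) = 63.21 mm²); the cube at (3.5, 13.5) is present — its section is the full 15×27 rectangle (area 405.00 mm²); the cylinder at (10, 8.5): section is a regular 32-gon, circumradius r=7.5 (area = (32/2)·7.500²·sin(360°/32) = 175.58 mm²); Merging all regions: the regions partially overlap — summed areas 643.79 mm² minus the doubly-counted overlap 19.45 mm² gives 624.34 mm² — area = 624.34 mm²; the cylinder at (1, 2) does not reach this height (z outside [9.5, 14]); Taking the union: only that combined region is present, so the union is just that shape — area = 624.34 mm². Overall, the cross-section is a single solid region. Net area = 624.34 mm².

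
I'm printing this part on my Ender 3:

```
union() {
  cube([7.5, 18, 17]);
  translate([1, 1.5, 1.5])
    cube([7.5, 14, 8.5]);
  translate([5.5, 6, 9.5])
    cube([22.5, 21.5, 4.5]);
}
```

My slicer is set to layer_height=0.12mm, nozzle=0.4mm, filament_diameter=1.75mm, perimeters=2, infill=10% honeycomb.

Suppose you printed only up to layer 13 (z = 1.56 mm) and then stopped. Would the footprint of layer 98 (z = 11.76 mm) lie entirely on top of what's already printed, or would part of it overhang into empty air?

part overhangs

Compare the two slices. At z = 1.56: the cube (footprint 7.5×18) is included at this height (area 135.00 mm²); the 7.5×14 cube at (1, 1.5) contributes its full rectangle (area 105.00 mm²); the cube at (5.5, 6) does not reach this height (z outside [9.5, 14]); Combining (union): the regions partially overlap — summed areas 240.00 mm² minus the doubly-counted overlap 91.00 mm² gives 149.00 mm² — area = 149.00 mm². At z = 11.76: the 7.5×18 cube contributes its full rectangle (area 135.00 mm²); the cube at (1, 1.5) does not reach this height (z outside [1.5, 10]); the cube at (5.5, 6) is present — its section is the full 22.5×21.5 rectangle (area 483.75 mm²); Taking the union: the regions partially overlap — summed areas 618.75 mm² minus the doubly-counted overlap 24.00 mm² gives 594.75 mm² — area = 594.75 mm². Checking containment: at z = 11.76 the cross-section extends beyond the z = 1.56 cross-section by about 450.25 mm².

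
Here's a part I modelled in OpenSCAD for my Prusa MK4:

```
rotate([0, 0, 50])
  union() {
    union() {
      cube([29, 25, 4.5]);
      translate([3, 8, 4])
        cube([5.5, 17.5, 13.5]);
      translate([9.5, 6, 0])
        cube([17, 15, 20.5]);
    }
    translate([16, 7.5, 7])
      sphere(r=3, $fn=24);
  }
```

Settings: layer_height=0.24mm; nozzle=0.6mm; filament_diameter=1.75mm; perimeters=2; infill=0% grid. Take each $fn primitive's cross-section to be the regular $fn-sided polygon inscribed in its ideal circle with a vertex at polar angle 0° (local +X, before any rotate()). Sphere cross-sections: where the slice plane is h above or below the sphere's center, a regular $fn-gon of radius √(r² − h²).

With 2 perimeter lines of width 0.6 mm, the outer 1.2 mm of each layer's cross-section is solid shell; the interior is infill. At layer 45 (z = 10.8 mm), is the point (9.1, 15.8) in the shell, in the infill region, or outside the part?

At z = 10.8 mm: the cube is not intersected at this z (z outside [0, 4.5]); the 5.5×17.5 cube at (3, 8) contributes its full rectangle; the 17×15 cube at (9.5, 6) contributes its full rectangle; Merging all regions: the 2 present regions are separate (no shared area or edge), so areas and boundary lengths simply add and each stays a separate island — 2 connected regions; the sphere at (16, 7.5) is absent (|z−center|=3.800 > r=3); Taking the union: only the result so far is present, so the union is just that shape — 2 connected regions; (whole slice rotated 50° about Z — lengths, areas and connectivity unchanged). Overall, the cross-section has 2 separate islands. Undo the 50° rotation: the query point maps to (17.953, 3.185) in the un-rotated model frame. The nearest boundary edge runs (26.50, 6.00)→(9.50, 6.00); distance from the point to it = 2.81 mm. The point is not inside any of the regions above, so it lies outside the cross-section (2.81 mm from the nearest boundary).

outside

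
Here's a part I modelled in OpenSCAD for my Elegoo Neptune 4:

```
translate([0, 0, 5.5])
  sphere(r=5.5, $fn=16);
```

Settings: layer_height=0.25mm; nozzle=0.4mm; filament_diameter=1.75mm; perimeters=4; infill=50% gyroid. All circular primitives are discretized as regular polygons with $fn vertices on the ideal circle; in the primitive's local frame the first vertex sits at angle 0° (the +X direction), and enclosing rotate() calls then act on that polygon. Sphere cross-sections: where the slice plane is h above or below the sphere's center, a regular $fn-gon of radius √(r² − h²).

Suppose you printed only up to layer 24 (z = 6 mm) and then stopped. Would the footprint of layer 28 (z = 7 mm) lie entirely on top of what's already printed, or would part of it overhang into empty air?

entirely on top

Compare the two slices. At z = 6: the sphere: section is a regular 16-gon, circumradius = √(r²−h²) = √(5.5²−0.5²) = 5.477 (area = (16/2)·5.477²·sin(360°/16) = 91.84 mm²). At z = 7: the r=5.5 sphere contributes a regular 16-gon of circumradius √(5.5²−1.5²) = 5.292 (area = (16/2)·5.292²·sin(360°/16) = 85.72 mm²). Checking containment: the cross-section at z = 7 is a subset of the cross-section at z = 6.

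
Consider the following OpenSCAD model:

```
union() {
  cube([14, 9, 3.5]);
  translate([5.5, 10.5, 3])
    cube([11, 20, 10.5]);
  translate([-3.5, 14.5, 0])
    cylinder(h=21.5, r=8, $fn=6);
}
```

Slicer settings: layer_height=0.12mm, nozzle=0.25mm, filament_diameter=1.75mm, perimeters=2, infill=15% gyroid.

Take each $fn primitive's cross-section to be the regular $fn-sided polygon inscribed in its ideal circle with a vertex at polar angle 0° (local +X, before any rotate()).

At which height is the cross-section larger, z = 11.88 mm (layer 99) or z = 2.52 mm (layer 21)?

Layer 99 (z = 11.88): the cube is absent (z outside [0, 3.5]); the cube at (5.5, 10.5) (footprint 11×20) is included at this height (area 220.00 mm²); the r=8 cylinder at (-3.5, 14.5) gives a regular 6-gon of circumradius 8 (constant along its height) (area = (6/2)·8.000²·sin(360°/6) = 166.28 mm²); Merging all regions: the 2 present regions are separate (no shared area or edge), so areas and boundary lengths simply add and each stays a separate island — area = 386.28 mm². So its area = 386.28 mm². Layer 21 (z = 2.52): the cube (footprint 14×9) is included at this height (area 126.00 mm²); the cube at (5.5, 10.5) does not reach this height (z outside [3, 13.5]); the r=8 cylinder at (-3.5, 14.5) contributes a regular 6-gon of circumradius 8 (area = (6/2)·8.000²·sin(360°/6) = 166.28 mm²); Combining (union): the regions partially overlap — summed areas 292.28 mm² minus the doubly-counted overlap 1.30 mm² gives 290.97 mm² — area = 290.97 mm². So its area = 290.97 mm². Layer 99 is larger (386.28 vs 290.97 mm²).

layer 99 (z = 11.88 mm)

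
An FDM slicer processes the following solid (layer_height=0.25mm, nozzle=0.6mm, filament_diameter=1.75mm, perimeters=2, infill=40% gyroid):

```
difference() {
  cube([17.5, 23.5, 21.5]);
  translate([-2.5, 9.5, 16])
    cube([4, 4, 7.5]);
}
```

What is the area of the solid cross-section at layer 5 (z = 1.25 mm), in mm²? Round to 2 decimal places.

At z = 1.25 mm: the cube (footprint 17.5×23.5) is included at this height (area 411.25 mm²); the cube at (-2.5, 9.5) does not reach this height (z outside [16, 23.5]); Subtracting the remaining from the first: none of the subtracted shapes is present at this height, so the 17.5×23.5 cube is unchanged — area = 411.25 mm². Overall, the cross-section is a single solid region. Net area = 411.25 mm².

411.25 mm²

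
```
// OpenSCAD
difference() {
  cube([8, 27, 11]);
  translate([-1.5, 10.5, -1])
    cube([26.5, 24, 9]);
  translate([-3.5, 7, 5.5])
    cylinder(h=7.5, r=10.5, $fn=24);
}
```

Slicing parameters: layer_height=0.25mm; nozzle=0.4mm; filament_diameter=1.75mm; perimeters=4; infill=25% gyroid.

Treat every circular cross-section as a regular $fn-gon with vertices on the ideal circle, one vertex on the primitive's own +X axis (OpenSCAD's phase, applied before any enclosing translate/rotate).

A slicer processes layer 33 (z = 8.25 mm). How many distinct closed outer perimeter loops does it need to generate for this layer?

1

At z = 8.25 mm: the 8×27 cube contributes its full rectangle; the cube at (-1.5, 10.5) does not reach this height (z outside [-1, 8]); the r=10.5 cylinder at (-3.5, 7) contributes a regular 24-gon of circumradius 10.5; Subtracting the remaining from the first: starting from the 8×27 cube, the r=10.5 cylinder at (-3.5, 7) partially overlaps it — only the 92.39 mm² overlap (of its 342.42 mm²) is removed, clipping the outline — 1 connected region. The result has 1 disconnected region.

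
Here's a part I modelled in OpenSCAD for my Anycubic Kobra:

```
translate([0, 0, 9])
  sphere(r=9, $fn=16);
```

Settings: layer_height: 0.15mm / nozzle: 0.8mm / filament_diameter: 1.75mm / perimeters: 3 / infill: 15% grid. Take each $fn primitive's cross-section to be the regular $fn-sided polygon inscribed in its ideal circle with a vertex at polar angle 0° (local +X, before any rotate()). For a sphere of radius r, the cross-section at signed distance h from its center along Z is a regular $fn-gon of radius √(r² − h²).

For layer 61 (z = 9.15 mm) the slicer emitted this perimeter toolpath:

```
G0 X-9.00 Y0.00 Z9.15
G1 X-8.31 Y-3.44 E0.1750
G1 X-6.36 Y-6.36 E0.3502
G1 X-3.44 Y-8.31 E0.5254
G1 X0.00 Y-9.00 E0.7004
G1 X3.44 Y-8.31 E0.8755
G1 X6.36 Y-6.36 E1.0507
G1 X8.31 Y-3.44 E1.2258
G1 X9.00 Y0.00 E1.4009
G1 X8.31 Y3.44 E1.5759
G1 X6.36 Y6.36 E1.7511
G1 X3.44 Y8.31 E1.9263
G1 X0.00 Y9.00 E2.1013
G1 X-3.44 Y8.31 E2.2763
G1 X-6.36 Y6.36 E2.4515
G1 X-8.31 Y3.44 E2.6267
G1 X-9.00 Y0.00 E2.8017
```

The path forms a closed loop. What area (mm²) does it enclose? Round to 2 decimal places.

Apply the shoelace formula to the sequence of (X, Y) vertices; enclosed area = 247.73 mm².

247.73 mm²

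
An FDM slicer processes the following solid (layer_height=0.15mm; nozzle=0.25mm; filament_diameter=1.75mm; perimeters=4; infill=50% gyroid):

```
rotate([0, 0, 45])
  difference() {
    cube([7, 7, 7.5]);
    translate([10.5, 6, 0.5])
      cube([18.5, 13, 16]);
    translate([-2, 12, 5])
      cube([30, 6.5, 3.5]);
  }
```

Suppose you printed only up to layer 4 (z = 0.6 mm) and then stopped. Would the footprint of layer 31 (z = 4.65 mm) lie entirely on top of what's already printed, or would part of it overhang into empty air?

Compare the two slices. At z = 0.6: the cube is present — its section is the full 7×7 rectangle (area 49.00 mm²); the 18.5×13 cube at (10.5, 6) contributes its full rectangle (area 240.50 mm²); the cube at (-2, 12) is not intersected at this z (z outside [5, 8.5]); Taking the first minus the rest: starting from the 7×7 cube (49.00 mm²), the 18.5×13 cube at (10.5, 6) misses the remaining region (no effect) — area = 49.00 mm²; (whole slice rotated 45° about Z — lengths, areas and connectivity unchanged). At z = 4.65: the cube (footprint 7×7) is included at this height (area 49.00 mm²); the cube at (10.5, 6) is present — its section is the full 18.5×13 rectangle (area 240.50 mm²); the cube at (-2, 12) is absent (z outside [5, 8.5]); Taking the first minus the rest: starting from the 7×7 cube (49.00 mm²), the 18.5×13 cube at (10.5, 6) misses the remaining region (no effect) — area = 49.00 mm²; (whole slice rotated 45° about Z — lengths, areas and connectivity unchanged). Checking containment: the cross-section at z = 4.65 is a subset of the cross-section at z = 0.6.

entirely on top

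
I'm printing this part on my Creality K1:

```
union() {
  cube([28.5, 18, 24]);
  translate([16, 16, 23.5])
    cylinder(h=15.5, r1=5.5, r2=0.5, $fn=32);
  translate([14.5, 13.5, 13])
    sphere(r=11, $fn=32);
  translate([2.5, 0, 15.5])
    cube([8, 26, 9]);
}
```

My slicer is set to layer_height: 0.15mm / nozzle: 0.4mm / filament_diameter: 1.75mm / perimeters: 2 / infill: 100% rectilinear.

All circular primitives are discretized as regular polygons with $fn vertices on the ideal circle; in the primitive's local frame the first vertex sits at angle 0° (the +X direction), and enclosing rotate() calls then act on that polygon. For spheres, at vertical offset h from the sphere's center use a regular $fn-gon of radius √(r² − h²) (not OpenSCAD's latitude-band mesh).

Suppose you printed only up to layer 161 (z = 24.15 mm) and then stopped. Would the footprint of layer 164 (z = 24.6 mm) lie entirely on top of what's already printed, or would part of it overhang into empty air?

Compare the two slices. At z = 24.15: the cube is not intersected at this z (z outside [0, 24]); the cone at (16, 16) (r1=5.5→r2=0.5) has section circumradius 5.290 here — a regular 32-gon (area = (32/2)·5.290²·sin(360°/32) = 87.36 mm²); the sphere at (14.5, 13.5) is not intersected at this z (|z−center|=11.150 > r=11); the cube at (2.5, 0) (footprint 8×26) is included at this height (area 208.00 mm²); Taking the union: the 2 present regions are separate (no shared area or edge), so areas and boundary lengths simply add and each stays a separate island — area = 295.36 mm². At z = 24.6: the cube is not intersected at this z (z outside [0, 24]); the cone at (16, 16) (r1=5.5→r2=0.5) has section circumradius 5.145 here — a regular 32-gon (area = (32/2)·5.145²·sin(360°/32) = 82.63 mm²); the sphere at (14.5, 13.5) does not reach this height (|z−center|=11.600 > r=11); the cube at (2.5, 0) is not intersected at this z (z outside [15.5, 24.5]); Merging all regions: only the cone at (16, 16) is present, so the union is just that shape — area = 82.63 mm². Checking containment: the cross-section at z = 24.6 is a subset of the cross-section at z = 24.15.

entirely on top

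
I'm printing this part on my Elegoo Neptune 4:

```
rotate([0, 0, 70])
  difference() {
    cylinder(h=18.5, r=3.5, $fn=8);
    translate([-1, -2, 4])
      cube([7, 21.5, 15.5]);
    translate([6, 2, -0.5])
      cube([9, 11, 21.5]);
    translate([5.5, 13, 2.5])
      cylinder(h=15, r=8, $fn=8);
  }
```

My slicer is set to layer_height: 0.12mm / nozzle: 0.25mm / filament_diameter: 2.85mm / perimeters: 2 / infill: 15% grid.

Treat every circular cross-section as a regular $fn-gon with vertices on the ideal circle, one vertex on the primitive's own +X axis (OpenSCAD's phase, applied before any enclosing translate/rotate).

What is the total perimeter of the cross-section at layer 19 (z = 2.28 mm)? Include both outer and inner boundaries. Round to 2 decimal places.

At z = 2.28 mm: the cylinder: section is a regular 8-gon, circumradius r=3.5 (perimeter = 2·8·3.500·sin(180°/8) = 21.43 mm); the cube at (-1, -2) is not intersected at this z (z outside [4, 19.5]); the cube at (6, 2) (footprint 9×11) is included at this height (perimeter 40.00 mm); the cylinder at (5.5, 13) is absent (z outside [2.5, 17.5]); After the difference (first − rest): starting from the r=3.5 cylinder, the 9×11 cube at (6, 2) misses the remaining region (no effect) — boundary = 21.43 mm; (rotated 70° about Z; rotation is an isometry so areas/perimeters/island counts are preserved). Overall, the cross-section is a single solid region. Total boundary length (outer) = 21.43 mm.

21.43 mm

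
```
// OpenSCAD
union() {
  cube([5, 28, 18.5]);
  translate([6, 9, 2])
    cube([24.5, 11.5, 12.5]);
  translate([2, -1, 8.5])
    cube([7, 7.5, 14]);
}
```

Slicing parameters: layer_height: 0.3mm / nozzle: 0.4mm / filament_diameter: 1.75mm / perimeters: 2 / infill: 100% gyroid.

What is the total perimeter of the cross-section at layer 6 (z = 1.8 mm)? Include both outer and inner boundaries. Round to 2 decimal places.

At z = 1.8 mm: the 5×28 cube contributes its full rectangle (perimeter 66.00 mm); the cube at (6, 9) does not reach this height (z outside [2, 14.5]); the cube at (2, -1) is absent (z outside [8.5, 22.5]); Taking the union: only the 5×28 cube is present, so the union is just that shape — boundary = 66.00 mm. Overall, the cross-section is a single solid region. Total boundary length (outer) = 66.00 mm.

66.00 mm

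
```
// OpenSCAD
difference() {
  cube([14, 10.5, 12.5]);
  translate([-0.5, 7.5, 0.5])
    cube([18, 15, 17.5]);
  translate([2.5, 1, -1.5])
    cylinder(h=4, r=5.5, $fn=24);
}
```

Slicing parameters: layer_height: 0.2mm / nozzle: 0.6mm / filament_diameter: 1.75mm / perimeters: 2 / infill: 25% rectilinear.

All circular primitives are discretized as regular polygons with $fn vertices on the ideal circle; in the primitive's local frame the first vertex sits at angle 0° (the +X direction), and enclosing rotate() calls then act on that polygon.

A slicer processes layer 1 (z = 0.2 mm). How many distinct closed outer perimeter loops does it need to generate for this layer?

At z = 0.2 mm: the cube is present — its section is the full 14×10.5 rectangle; the cube at (-0.5, 7.5) does not reach this height (z outside [0.5, 18]); the r=5.5 cylinder at (2.5, 1) contributes a regular 24-gon of circumradius 5.5; After the difference (first − rest): starting from the 14×10.5 cube, the r=5.5 cylinder at (2.5, 1) partially overlaps it — only the 44.60 mm² overlap (of its 93.95 mm²) is removed, clipping the outline — 1 connected region. The result has 1 disconnected region.

1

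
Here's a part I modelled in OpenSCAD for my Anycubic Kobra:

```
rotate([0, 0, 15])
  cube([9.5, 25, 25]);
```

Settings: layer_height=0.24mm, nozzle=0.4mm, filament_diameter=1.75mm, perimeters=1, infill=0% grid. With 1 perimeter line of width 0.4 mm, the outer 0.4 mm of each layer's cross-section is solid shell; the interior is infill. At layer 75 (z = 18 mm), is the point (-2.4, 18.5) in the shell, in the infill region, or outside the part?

At z = 18 mm: the cube is present — its section is the full 9.5×25 rectangle; (whole slice rotated 15° about Z — lengths, areas and connectivity unchanged). Overall, the cross-section is a single solid region. Undo the 15° rotation: the query point maps to (2.470, 18.491) in the un-rotated model frame. The nearest boundary edge runs (0.00, 25.00)→(0.00, 0.00); distance from the point to it = 2.47 mm. The point is inside the cross-section and 2.47 mm from the nearest boundary — more than the 0.4 mm shell width (1 × 0.4), so it's in the infill interior.

infill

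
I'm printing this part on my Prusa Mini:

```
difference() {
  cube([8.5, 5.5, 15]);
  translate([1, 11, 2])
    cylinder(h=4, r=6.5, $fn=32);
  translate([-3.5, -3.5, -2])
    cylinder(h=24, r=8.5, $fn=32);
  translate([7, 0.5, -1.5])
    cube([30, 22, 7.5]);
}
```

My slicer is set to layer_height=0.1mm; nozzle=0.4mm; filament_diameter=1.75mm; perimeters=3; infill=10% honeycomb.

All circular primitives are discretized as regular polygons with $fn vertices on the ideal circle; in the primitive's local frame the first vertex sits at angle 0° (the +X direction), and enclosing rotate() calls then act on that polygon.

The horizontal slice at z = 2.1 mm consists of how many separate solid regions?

1

At z = 2.1 mm: the cube is present — its section is the full 8.5×5.5 rectangle; the r=6.5 cylinder at (1, 11) gives a regular 32-gon of circumradius 6.5 (constant along its height); the r=8.5 cylinder at (-3.5, -3.5) gives a regular 32-gon of circumradius 8.5 (constant along its height); the cube at (7, 0.5) is present — its section is the full 30×22 rectangle; Subtracting the remaining from the first: starting from the 8.5×5.5 cube, the r=6.5 cylinder at (1, 11) partially overlaps it — only the 3.22 mm² overlap (of its 131.88 mm²) is removed, clipping the outline; the r=8.5 cylinder at (-3.5, -3.5) partially overlaps it — only the 11.05 mm² overlap (of its 225.52 mm²) is removed, clipping the outline; the 30×22 cube at (7, 0.5) partially overlaps it — only the 7.50 mm² overlap (of its 660.00 mm²) is removed, clipping the outline — 1 connected region. The result has 1 disconnected region.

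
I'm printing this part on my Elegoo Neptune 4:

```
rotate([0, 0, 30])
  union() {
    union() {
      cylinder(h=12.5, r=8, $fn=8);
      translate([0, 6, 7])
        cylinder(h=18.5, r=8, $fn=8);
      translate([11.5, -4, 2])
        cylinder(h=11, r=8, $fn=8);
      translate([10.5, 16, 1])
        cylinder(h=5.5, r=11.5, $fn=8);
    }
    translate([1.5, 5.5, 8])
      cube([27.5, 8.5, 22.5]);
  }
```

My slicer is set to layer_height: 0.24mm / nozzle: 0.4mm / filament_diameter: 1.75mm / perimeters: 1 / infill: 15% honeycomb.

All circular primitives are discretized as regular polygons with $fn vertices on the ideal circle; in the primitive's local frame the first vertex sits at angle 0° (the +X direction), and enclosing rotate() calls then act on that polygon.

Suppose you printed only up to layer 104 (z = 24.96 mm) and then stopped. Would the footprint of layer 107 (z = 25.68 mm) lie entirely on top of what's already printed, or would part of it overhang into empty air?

entirely on top

Compare the two slices. At z = 24.96: the cylinder is not intersected at this z (z outside [0, 12.5]); the r=8 cylinder at (0, 6) gives a regular 8-gon of circumradius 8 (constant along its height) (area = (8/2)·8.000²·sin(360°/8) = 181.02 mm²); the cylinder at (11.5, -4) is not intersected at this z (z outside [2, 13]); the cylinder at (10.5, 16) is not intersected at this z (z outside [1, 6.5]); Combining (union): only the r=8 cylinder at (0, 6) is present, so the union is just that shape — area = 181.02 mm²; the 27.5×8.5 cube at (1.5, 5.5) contributes its full rectangle (area 233.75 mm²); Combining (union): the regions partially overlap — summed areas 414.77 mm² minus the doubly-counted overlap 36.92 mm² gives 377.85 mm² — area = 377.85 mm²; (whole slice rotated 30° about Z — lengths, areas and connectivity unchanged). At z = 25.68: the cylinder is not intersected at this z (z outside [0, 12.5]); the cylinder at (0, 6) is absent (z outside [7, 25.5]); the cylinder at (11.5, -4) does not reach this height (z outside [2, 13]); the cylinder at (10.5, 16) is not intersected at this z (z outside [1, 6.5]); Taking the union: nothing is present at this height; the cube at (1.5, 5.5) (footprint 27.5×8.5) is included at this height (area 233.75 mm²); Merging all regions: only the 27.5×8.5 cube at (1.5, 5.5) is present, so the union is just that shape — area = 233.75 mm²; (rotated 30° about Z; rotation is an isometry so areas/perimeters/island counts are preserved). Checking containment: the cross-section at z = 25.68 is a subset of the cross-section at z = 24.96.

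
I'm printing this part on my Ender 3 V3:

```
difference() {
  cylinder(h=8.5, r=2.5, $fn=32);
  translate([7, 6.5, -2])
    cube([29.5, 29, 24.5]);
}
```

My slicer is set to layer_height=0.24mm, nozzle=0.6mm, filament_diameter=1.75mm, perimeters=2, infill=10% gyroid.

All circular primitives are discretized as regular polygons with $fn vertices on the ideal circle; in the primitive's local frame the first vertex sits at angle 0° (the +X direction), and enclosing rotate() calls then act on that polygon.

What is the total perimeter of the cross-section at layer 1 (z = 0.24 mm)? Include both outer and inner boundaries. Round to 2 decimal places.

15.68 mm

At z = 0.24 mm: the cylinder: section is a regular 32-gon, circumradius r=2.5 (perimeter = 2·32·2.500·sin(180°/32) = 15.68 mm); the 29.5×29 cube at (7, 6.5) contributes its full rectangle (perimeter 117.00 mm); Subtracting the remaining from the first: starting from the r=2.5 cylinder, the 29.5×29 cube at (7, 6.5) misses the remaining region (no effect) — boundary = 15.68 mm. Overall, the cross-section is a single solid region. Total boundary length (outer) = 15.68 mm.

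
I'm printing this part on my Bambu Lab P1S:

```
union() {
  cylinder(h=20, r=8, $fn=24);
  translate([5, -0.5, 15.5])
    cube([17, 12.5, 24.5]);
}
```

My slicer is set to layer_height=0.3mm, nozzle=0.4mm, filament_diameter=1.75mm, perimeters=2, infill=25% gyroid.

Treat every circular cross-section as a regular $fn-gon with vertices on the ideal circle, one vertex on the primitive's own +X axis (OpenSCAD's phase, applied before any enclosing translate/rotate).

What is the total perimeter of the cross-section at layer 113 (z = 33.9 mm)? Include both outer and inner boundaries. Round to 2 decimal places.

At z = 33.9 mm: the cylinder is not intersected at this z (z outside [0, 20]); the cube at (5, -0.5) is present — its section is the full 17×12.5 rectangle (perimeter 59.00 mm); Combining (union): only the 17×12.5 cube at (5, -0.5) is present, so the union is just that shape — boundary = 59.00 mm. Overall, the cross-section is a single solid region. Total boundary length (outer) = 59.00 mm.

59.00 mm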